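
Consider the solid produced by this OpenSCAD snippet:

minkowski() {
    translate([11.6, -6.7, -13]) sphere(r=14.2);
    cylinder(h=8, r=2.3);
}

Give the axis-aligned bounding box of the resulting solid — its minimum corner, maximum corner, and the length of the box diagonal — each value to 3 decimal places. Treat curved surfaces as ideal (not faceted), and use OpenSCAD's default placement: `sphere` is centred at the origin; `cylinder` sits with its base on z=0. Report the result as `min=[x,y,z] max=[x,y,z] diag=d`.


min=[-4.900,-23.200,-27.200] max=[28.100,9.800,9.200] diag=59.186

A = translate([11.6, -6.7, -13]) sphere(r=14.2) → bbox [-2.6,-20.9,-27.2] .. [25.8,7.5,1.2]
B = cylinder(h=8, r=2.3) → bbox [-2.3,-2.3,0] .. [2.3,2.3,8]
lo = A.lo+B.lo = [-2.6-2.3, -20.9-2.3, -27.2+0] = [-4.900,-23.200,-27.200]
hi = A.hi+B.hi = [25.8+2.3, 7.5+2.3, 1.2+8] = [28.100,9.800,9.200]
diag = √(33²+33²+36.4²) = √3502.96 = 59.186


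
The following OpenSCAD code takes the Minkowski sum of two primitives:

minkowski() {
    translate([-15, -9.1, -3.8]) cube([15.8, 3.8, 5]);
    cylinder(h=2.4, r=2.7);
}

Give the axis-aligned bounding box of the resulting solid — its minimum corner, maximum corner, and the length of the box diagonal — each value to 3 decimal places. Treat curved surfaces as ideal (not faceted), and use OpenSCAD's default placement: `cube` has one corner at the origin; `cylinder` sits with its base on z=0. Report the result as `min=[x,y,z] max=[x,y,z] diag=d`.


min=[-17.700,-11.800,-3.800] max=[3.500,-2.600,3.600] diag=24.266

A = translate([-15, -9.1, -3.8]) cube([15.8, 3.8, 5]) → bbox [-15,-9.1,-3.8] .. [0.8,-5.3,1.2]
B = cylinder(h=2.4, r=2.7) → bbox [-2.7,-2.7,0] .. [2.7,2.7,2.4]
lo = A.lo+B.lo = [-15-2.7, -9.1-2.7, -3.8+0] = [-17.700,-11.800,-3.800]
hi = A.hi+B.hi = [0.8+2.7, -5.3+2.7, 1.2+2.4] = [3.500,-2.600,3.600]
diag = √(21.2²+9.2²+7.4²) = √588.84 = 24.266


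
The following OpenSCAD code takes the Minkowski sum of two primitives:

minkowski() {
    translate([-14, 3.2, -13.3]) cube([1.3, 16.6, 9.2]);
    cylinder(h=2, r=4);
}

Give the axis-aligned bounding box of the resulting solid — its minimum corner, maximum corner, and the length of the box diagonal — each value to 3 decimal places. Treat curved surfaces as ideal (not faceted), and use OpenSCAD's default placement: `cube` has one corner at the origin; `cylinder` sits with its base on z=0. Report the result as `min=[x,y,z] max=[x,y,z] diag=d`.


A = translate([-14, 3.2, -13.3]) cube([1.3, 16.6, 9.2]) → bbox [-14,3.2,-13.3] .. [-12.7,19.8,-4.1]
B = cylinder(h=2, r=4) → bbox [-4,-4,0] .. [4,4,2]
lo = A.lo+B.lo = [-14-4, 3.2-4, -13.3+0] = [-18.000,-0.800,-13.300]
hi = A.hi+B.hi = [-12.7+4, 19.8+4, -4.1+2] = [-8.700,23.800,-2.100]
diag = √(9.3²+24.6²+11.2²) = √817.09 = 28.585

min=[-18.000,-0.800,-13.300] max=[-8.700,23.800,-2.100] diag=28.585


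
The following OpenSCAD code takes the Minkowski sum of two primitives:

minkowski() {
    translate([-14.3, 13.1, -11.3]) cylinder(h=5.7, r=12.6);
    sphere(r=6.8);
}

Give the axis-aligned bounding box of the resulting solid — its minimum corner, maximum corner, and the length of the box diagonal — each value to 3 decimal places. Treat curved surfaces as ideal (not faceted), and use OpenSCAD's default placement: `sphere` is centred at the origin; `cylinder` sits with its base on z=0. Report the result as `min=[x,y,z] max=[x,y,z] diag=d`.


A = translate([-14.3, 13.1, -11.3]) cylinder(h=5.7, r=12.6) → bbox [-26.9,0.5,-11.3] .. [-1.7,25.7,-5.6]
B = sphere(r=6.8) → bbox [-6.8,-6.8,-6.8] .. [6.8,6.8,6.8]
lo = A.lo+B.lo = [-26.9-6.8, 0.5-6.8, -11.3-6.8] = [-33.700,-6.300,-18.100]
hi = A.hi+B.hi = [-1.7+6.8, 25.7+6.8, -5.6+6.8] = [5.100,32.500,1.200]
diag = √(38.8²+38.8²+19.3²) = √3383.37 = 58.167

min=[-33.700,-6.300,-18.100] max=[5.100,32.500,1.200] diag=58.167


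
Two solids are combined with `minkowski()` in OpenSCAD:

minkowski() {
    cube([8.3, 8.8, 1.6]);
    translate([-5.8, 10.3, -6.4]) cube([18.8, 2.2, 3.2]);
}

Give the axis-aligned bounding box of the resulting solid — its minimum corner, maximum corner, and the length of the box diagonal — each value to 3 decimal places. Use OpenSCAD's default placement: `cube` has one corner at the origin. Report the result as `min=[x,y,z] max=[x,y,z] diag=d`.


A = translate([-5.8, 10.3, -6.4]) cube([18.8, 2.2, 3.2]) → bbox [-5.8,10.3,-6.4] .. [13,12.5,-3.2]
B = cube([8.3, 8.8, 1.6]) → bbox [0,0,0] .. [8.3,8.8,1.6]
lo = A.lo+B.lo = [-5.8+0, 10.3+0, -6.4+0] = [-5.800,10.300,-6.400]
hi = A.hi+B.hi = [13+8.3, 12.5+8.8, -3.2+1.6] = [21.300,21.300,-1.600]
diag = √(27.1²+11²+4.8²) = √878.45 = 29.639

min=[-5.800,10.300,-6.400] max=[21.300,21.300,-1.600] diag=29.639


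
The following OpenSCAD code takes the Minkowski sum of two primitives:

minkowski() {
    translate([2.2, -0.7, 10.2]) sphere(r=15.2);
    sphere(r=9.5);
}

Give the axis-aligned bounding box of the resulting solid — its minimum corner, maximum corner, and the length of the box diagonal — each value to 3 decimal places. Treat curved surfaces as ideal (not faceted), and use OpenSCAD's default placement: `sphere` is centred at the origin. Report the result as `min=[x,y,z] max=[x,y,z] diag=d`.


A = translate([2.2, -0.7, 10.2]) sphere(r=15.2) → bbox [-13,-15.9,-5] .. [17.4,14.5,25.4]
B = sphere(r=9.5) → bbox [-9.5,-9.5,-9.5] .. [9.5,9.5,9.5]
lo = A.lo+B.lo = [-13-9.5, -15.9-9.5, -5-9.5] = [-22.500,-25.400,-14.500]
hi = A.hi+B.hi = [17.4+9.5, 14.5+9.5, 25.4+9.5] = [26.900,24.000,34.900]
diag = √(49.4²+49.4²+49.4²) = √7321.08 = 85.563

min=[-22.500,-25.400,-14.500] max=[26.900,24.000,34.900] diag=85.563


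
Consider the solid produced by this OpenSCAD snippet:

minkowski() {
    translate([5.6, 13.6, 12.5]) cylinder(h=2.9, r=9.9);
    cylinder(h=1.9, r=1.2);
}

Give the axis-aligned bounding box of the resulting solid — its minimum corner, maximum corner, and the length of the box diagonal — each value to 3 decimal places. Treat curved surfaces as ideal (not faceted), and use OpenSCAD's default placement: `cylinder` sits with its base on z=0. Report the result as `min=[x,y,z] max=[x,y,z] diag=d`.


min=[-5.500,2.500,12.500] max=[16.700,24.700,17.300] diag=31.760

A = translate([5.6, 13.6, 12.5]) cylinder(h=2.9, r=9.9) → bbox [-4.3,3.7,12.5] .. [15.5,23.5,15.4]
B = cylinder(h=1.9, r=1.2) → bbox [-1.2,-1.2,0] .. [1.2,1.2,1.9]
lo = A.lo+B.lo = [-4.3-1.2, 3.7-1.2, 12.5+0] = [-5.500,2.500,12.500]
hi = A.hi+B.hi = [15.5+1.2, 23.5+1.2, 15.4+1.9] = [16.700,24.700,17.300]
diag = √(22.2²+22.2²+4.8²) = √1008.72 = 31.760


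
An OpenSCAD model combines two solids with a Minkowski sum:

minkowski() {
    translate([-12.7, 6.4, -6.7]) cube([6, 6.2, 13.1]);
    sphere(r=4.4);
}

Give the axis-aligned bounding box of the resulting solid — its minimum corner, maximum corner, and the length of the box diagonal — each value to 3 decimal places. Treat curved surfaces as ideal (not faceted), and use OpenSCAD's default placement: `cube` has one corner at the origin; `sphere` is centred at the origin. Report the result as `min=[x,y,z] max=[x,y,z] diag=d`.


A = translate([-12.7, 6.4, -6.7]) cube([6, 6.2, 13.1]) → bbox [-12.7,6.4,-6.7] .. [-6.7,12.6,6.4]
B = sphere(r=4.4) → bbox [-4.4,-4.4,-4.4] .. [4.4,4.4,4.4]
lo = A.lo+B.lo = [-12.7-4.4, 6.4-4.4, -6.7-4.4] = [-17.100,2.000,-11.100]
hi = A.hi+B.hi = [-6.7+4.4, 12.6+4.4, 6.4+4.4] = [-2.300,17.000,10.800]
diag = √(14.8²+15²+21.9²) = √923.65 = 30.392

min=[-17.100,2.000,-11.100] max=[-2.300,17.000,10.800] diag=30.392


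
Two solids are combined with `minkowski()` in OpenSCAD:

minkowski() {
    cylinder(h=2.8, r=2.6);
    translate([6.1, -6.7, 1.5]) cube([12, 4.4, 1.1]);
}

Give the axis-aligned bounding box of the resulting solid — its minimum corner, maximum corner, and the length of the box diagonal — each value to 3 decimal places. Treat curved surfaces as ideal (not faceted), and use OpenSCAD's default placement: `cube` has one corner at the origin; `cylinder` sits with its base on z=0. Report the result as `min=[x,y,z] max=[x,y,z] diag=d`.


A = translate([6.1, -6.7, 1.5]) cube([12, 4.4, 1.1]) → bbox [6.1,-6.7,1.5] .. [18.1,-2.3,2.6]
B = cylinder(h=2.8, r=2.6) → bbox [-2.6,-2.6,0] .. [2.6,2.6,2.8]
lo = A.lo+B.lo = [6.1-2.6, -6.7-2.6, 1.5+0] = [3.500,-9.300,1.500]
hi = A.hi+B.hi = [18.1+2.6, -2.3+2.6, 2.6+2.8] = [20.700,0.300,5.400]
diag = √(17.2²+9.6²+3.9²) = √403.21 = 20.080

min=[3.500,-9.300,1.500] max=[20.700,0.300,5.400] diag=20.080


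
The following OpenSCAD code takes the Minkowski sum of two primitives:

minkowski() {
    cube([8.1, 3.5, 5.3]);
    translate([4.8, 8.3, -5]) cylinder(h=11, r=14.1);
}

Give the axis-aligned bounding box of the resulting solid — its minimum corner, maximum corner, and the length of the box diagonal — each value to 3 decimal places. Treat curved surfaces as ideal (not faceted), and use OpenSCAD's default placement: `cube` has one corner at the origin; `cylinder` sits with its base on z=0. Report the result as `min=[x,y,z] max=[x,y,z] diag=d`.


min=[-9.300,-5.800,-5.000] max=[27.000,25.900,11.300] diag=50.875

A = translate([4.8, 8.3, -5]) cylinder(h=11, r=14.1) → bbox [-9.3,-5.8,-5] .. [18.9,22.4,6]
B = cube([8.1, 3.5, 5.3]) → bbox [0,0,0] .. [8.1,3.5,5.3]
lo = A.lo+B.lo = [-9.3+0, -5.8+0, -5+0] = [-9.300,-5.800,-5.000]
hi = A.hi+B.hi = [18.9+8.1, 22.4+3.5, 6+5.3] = [27.000,25.900,11.300]
diag = √(36.3²+31.7²+16.3²) = √2588.27 = 50.875


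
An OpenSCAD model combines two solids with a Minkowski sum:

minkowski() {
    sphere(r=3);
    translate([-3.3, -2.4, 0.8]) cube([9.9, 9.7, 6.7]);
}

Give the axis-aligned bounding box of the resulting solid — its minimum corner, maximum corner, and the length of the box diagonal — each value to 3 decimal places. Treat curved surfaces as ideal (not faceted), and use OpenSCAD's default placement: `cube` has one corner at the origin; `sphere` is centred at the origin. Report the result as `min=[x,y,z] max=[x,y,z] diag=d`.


min=[-6.300,-5.400,-2.200] max=[9.600,10.300,10.500] diag=25.702

A = translate([-3.3, -2.4, 0.8]) cube([9.9, 9.7, 6.7]) → bbox [-3.3,-2.4,0.8] .. [6.6,7.3,7.5]
B = sphere(r=3) → bbox [-3,-3,-3] .. [3,3,3]
lo = A.lo+B.lo = [-3.3-3, -2.4-3, 0.8-3] = [-6.300,-5.400,-2.200]
hi = A.hi+B.hi = [6.6+3, 7.3+3, 7.5+3] = [9.600,10.300,10.500]
diag = √(15.9²+15.7²+12.7²) = √660.59 = 25.702


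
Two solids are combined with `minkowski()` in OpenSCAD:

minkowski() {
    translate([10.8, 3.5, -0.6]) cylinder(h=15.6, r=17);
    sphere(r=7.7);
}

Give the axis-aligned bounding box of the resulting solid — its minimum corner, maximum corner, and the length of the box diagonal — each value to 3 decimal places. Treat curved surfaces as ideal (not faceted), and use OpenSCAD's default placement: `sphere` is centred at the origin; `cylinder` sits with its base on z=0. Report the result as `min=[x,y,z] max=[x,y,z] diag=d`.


A = translate([10.8, 3.5, -0.6]) cylinder(h=15.6, r=17) → bbox [-6.2,-13.5,-0.6] .. [27.8,20.5,15]
B = sphere(r=7.7) → bbox [-7.7,-7.7,-7.7] .. [7.7,7.7,7.7]
lo = A.lo+B.lo = [-6.2-7.7, -13.5-7.7, -0.6-7.7] = [-13.900,-21.200,-8.300]
hi = A.hi+B.hi = [27.8+7.7, 20.5+7.7, 15+7.7] = [35.500,28.200,22.700]
diag = √(49.4²+49.4²+31²) = √5841.72 = 76.431

min=[-13.900,-21.200,-8.300] max=[35.500,28.200,22.700] diag=76.431


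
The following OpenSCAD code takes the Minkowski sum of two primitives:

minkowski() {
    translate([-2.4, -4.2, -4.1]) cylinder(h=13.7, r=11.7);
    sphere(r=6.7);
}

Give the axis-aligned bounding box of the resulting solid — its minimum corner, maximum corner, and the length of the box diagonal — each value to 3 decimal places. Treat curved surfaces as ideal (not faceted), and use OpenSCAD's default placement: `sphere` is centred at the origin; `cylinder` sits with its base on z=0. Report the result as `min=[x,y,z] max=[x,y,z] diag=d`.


min=[-20.800,-22.600,-10.800] max=[16.000,14.200,16.300] diag=58.676

A = translate([-2.4, -4.2, -4.1]) cylinder(h=13.7, r=11.7) → bbox [-14.1,-15.9,-4.1] .. [9.3,7.5,9.6]
B = sphere(r=6.7) → bbox [-6.7,-6.7,-6.7] .. [6.7,6.7,6.7]
lo = A.lo+B.lo = [-14.1-6.7, -15.9-6.7, -4.1-6.7] = [-20.800,-22.600,-10.800]
hi = A.hi+B.hi = [9.3+6.7, 7.5+6.7, 9.6+6.7] = [16.000,14.200,16.300]
diag = √(36.8²+36.8²+27.1²) = √3442.89 = 58.676


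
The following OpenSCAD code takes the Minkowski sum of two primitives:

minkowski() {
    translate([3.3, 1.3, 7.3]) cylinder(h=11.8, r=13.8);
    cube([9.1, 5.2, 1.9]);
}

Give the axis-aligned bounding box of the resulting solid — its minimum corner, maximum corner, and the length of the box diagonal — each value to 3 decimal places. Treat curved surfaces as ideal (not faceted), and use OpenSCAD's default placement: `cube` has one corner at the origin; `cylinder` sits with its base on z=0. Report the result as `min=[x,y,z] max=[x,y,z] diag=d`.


A = translate([3.3, 1.3, 7.3]) cylinder(h=11.8, r=13.8) → bbox [-10.5,-12.5,7.3] .. [17.1,15.1,19.1]
B = cube([9.1, 5.2, 1.9]) → bbox [0,0,0] .. [9.1,5.2,1.9]
lo = A.lo+B.lo = [-10.5+0, -12.5+0, 7.3+0] = [-10.500,-12.500,7.300]
hi = A.hi+B.hi = [17.1+9.1, 15.1+5.2, 19.1+1.9] = [26.200,20.300,21.000]
diag = √(36.7²+32.8²+13.7²) = √2610.42 = 51.092

min=[-10.500,-12.500,7.300] max=[26.200,20.300,21.000] diag=51.092


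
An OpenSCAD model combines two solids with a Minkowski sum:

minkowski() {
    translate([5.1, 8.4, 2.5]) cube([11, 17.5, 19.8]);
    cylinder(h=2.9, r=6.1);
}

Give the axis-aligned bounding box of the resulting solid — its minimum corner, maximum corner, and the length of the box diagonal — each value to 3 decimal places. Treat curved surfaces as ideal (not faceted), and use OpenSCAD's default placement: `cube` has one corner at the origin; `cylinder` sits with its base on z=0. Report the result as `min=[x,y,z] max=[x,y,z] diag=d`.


min=[-1.000,2.300,2.500] max=[22.200,32.000,25.200] diag=43.996

A = translate([5.1, 8.4, 2.5]) cube([11, 17.5, 19.8]) → bbox [5.1,8.4,2.5] .. [16.1,25.9,22.3]
B = cylinder(h=2.9, r=6.1) → bbox [-6.1,-6.1,0] .. [6.1,6.1,2.9]
lo = A.lo+B.lo = [5.1-6.1, 8.4-6.1, 2.5+0] = [-1.000,2.300,2.500]
hi = A.hi+B.hi = [16.1+6.1, 25.9+6.1, 22.3+2.9] = [22.200,32.000,25.200]
diag = √(23.2²+29.7²+22.7²) = √1935.62 = 43.996


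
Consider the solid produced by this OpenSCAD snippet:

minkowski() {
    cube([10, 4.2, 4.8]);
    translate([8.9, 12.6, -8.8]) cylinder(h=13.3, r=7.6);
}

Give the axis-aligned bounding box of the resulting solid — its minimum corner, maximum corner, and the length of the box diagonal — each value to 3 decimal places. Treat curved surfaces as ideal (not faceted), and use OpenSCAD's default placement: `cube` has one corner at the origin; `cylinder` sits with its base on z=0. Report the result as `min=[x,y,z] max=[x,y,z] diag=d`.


min=[1.300,5.000,-8.800] max=[26.500,24.400,9.300] diag=36.592

A = translate([8.9, 12.6, -8.8]) cylinder(h=13.3, r=7.6) → bbox [1.3,5,-8.8] .. [16.5,20.2,4.5]
B = cube([10, 4.2, 4.8]) → bbox [0,0,0] .. [10,4.2,4.8]
lo = A.lo+B.lo = [1.3+0, 5+0, -8.8+0] = [1.300,5.000,-8.800]
hi = A.hi+B.hi = [16.5+10, 20.2+4.2, 4.5+4.8] = [26.500,24.400,9.300]
diag = √(25.2²+19.4²+18.1²) = √1339.01 = 36.592


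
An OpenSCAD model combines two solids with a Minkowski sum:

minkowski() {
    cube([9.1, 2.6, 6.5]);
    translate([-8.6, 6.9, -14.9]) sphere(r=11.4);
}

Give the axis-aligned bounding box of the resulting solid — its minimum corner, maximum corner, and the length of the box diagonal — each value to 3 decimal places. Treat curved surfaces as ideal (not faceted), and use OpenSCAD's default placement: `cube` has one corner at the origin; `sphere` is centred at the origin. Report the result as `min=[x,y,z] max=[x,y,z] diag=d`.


A = translate([-8.6, 6.9, -14.9]) sphere(r=11.4) → bbox [-20,-4.5,-26.3] .. [2.8,18.3,-3.5]
B = cube([9.1, 2.6, 6.5]) → bbox [0,0,0] .. [9.1,2.6,6.5]
lo = A.lo+B.lo = [-20+0, -4.5+0, -26.3+0] = [-20.000,-4.500,-26.300]
hi = A.hi+B.hi = [2.8+9.1, 18.3+2.6, -3.5+6.5] = [11.900,20.900,3.000]
diag = √(31.9²+25.4²+29.3²) = √2521.26 = 50.212

min=[-20.000,-4.500,-26.300] max=[11.900,20.900,3.000] diag=50.212


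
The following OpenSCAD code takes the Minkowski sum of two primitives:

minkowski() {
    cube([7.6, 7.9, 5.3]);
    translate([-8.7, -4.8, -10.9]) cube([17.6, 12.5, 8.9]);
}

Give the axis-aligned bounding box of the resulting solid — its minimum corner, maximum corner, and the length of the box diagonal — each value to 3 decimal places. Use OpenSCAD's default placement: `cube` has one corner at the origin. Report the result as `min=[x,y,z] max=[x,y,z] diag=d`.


A = translate([-8.7, -4.8, -10.9]) cube([17.6, 12.5, 8.9]) → bbox [-8.7,-4.8,-10.9] .. [8.9,7.7,-2]
B = cube([7.6, 7.9, 5.3]) → bbox [0,0,0] .. [7.6,7.9,5.3]
lo = A.lo+B.lo = [-8.7+0, -4.8+0, -10.9+0] = [-8.700,-4.800,-10.900]
hi = A.hi+B.hi = [8.9+7.6, 7.7+7.9, -2+5.3] = [16.500,15.600,3.300]
diag = √(25.2²+20.4²+14.2²) = √1252.84 = 35.395

min=[-8.700,-4.800,-10.900] max=[16.500,15.600,3.300] diag=35.395


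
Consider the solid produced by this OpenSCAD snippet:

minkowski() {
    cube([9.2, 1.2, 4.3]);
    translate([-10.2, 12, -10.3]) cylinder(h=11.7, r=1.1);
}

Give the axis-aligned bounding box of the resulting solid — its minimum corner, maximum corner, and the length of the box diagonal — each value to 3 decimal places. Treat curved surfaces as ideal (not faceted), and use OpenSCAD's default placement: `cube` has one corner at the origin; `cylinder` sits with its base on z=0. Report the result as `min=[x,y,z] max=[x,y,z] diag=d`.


A = translate([-10.2, 12, -10.3]) cylinder(h=11.7, r=1.1) → bbox [-11.3,10.9,-10.3] .. [-9.1,13.1,1.4]
B = cube([9.2, 1.2, 4.3]) → bbox [0,0,0] .. [9.2,1.2,4.3]
lo = A.lo+B.lo = [-11.3+0, 10.9+0, -10.3+0] = [-11.300,10.900,-10.300]
hi = A.hi+B.hi = [-9.1+9.2, 13.1+1.2, 1.4+4.3] = [0.100,14.300,5.700]
diag = √(11.4²+3.4²+16²) = √397.52 = 19.938

min=[-11.300,10.900,-10.300] max=[0.100,14.300,5.700] diag=19.938


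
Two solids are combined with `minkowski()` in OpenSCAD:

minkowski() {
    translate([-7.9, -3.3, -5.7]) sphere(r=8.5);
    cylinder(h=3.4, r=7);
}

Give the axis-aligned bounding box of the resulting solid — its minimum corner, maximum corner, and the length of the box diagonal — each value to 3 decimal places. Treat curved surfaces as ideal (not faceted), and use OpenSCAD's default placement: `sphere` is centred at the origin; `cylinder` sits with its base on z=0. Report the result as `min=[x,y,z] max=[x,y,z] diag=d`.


min=[-23.400,-18.800,-14.200] max=[7.600,12.200,6.200] diag=48.355

A = translate([-7.9, -3.3, -5.7]) sphere(r=8.5) → bbox [-16.4,-11.8,-14.2] .. [0.6,5.2,2.8]
B = cylinder(h=3.4, r=7) → bbox [-7,-7,0] .. [7,7,3.4]
lo = A.lo+B.lo = [-16.4-7, -11.8-7, -14.2+0] = [-23.400,-18.800,-14.200]
hi = A.hi+B.hi = [0.6+7, 5.2+7, 2.8+3.4] = [7.600,12.200,6.200]
diag = √(31²+31²+20.4²) = √2338.16 = 48.355


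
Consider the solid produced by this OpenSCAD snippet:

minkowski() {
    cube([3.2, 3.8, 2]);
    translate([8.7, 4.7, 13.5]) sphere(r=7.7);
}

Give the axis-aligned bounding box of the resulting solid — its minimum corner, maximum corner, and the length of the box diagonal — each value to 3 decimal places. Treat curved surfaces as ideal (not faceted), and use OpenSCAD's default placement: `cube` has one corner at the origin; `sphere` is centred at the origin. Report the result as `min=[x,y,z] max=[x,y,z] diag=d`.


min=[1.000,-3.000,5.800] max=[19.600,16.200,23.200] diag=31.896

A = translate([8.7, 4.7, 13.5]) sphere(r=7.7) → bbox [1,-3,5.8] .. [16.4,12.4,21.2]
B = cube([3.2, 3.8, 2]) → bbox [0,0,0] .. [3.2,3.8,2]
lo = A.lo+B.lo = [1+0, -3+0, 5.8+0] = [1.000,-3.000,5.800]
hi = A.hi+B.hi = [16.4+3.2, 12.4+3.8, 21.2+2] = [19.600,16.200,23.200]
diag = √(18.6²+19.2²+17.4²) = √1017.36 = 31.896


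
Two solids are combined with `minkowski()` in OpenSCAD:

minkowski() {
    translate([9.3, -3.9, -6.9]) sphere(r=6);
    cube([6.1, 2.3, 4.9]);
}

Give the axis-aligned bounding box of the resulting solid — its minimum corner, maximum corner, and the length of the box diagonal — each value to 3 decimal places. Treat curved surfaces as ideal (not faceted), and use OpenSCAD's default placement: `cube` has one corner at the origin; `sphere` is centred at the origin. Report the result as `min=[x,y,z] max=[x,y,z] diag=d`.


min=[3.300,-9.900,-12.900] max=[21.400,4.400,4.000] diag=28.596

A = translate([9.3, -3.9, -6.9]) sphere(r=6) → bbox [3.3,-9.9,-12.9] .. [15.3,2.1,-0.9]
B = cube([6.1, 2.3, 4.9]) → bbox [0,0,0] .. [6.1,2.3,4.9]
lo = A.lo+B.lo = [3.3+0, -9.9+0, -12.9+0] = [3.300,-9.900,-12.900]
hi = A.hi+B.hi = [15.3+6.1, 2.1+2.3, -0.9+4.9] = [21.400,4.400,4.000]
diag = √(18.1²+14.3²+16.9²) = √817.71 = 28.596


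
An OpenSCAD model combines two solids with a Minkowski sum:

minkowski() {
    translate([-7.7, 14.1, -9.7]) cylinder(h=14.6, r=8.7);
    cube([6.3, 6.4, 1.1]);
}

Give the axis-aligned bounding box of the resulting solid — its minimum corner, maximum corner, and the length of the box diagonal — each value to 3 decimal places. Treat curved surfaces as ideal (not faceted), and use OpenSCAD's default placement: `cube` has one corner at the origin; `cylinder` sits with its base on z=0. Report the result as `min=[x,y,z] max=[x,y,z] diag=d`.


min=[-16.400,5.400,-9.700] max=[7.300,29.200,6.000] diag=37.076

A = translate([-7.7, 14.1, -9.7]) cylinder(h=14.6, r=8.7) → bbox [-16.4,5.4,-9.7] .. [1,22.8,4.9]
B = cube([6.3, 6.4, 1.1]) → bbox [0,0,0] .. [6.3,6.4,1.1]
lo = A.lo+B.lo = [-16.4+0, 5.4+0, -9.7+0] = [-16.400,5.400,-9.700]
hi = A.hi+B.hi = [1+6.3, 22.8+6.4, 4.9+1.1] = [7.300,29.200,6.000]
diag = √(23.7²+23.8²+15.7²) = √1374.62 = 37.076


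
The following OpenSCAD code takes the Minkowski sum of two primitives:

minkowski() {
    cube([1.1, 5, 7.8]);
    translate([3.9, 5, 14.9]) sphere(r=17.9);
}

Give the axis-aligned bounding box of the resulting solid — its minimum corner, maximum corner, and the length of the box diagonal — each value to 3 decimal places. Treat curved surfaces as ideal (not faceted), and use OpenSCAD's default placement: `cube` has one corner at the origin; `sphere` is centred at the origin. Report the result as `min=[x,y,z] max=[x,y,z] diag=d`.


min=[-14.000,-12.900,-3.000] max=[22.900,27.900,40.600] diag=70.194

A = translate([3.9, 5, 14.9]) sphere(r=17.9) → bbox [-14,-12.9,-3] .. [21.8,22.9,32.8]
B = cube([1.1, 5, 7.8]) → bbox [0,0,0] .. [1.1,5,7.8]
lo = A.lo+B.lo = [-14+0, -12.9+0, -3+0] = [-14.000,-12.900,-3.000]
hi = A.hi+B.hi = [21.8+1.1, 22.9+5, 32.8+7.8] = [22.900,27.900,40.600]
diag = √(36.9²+40.8²+43.6²) = √4927.21 = 70.194


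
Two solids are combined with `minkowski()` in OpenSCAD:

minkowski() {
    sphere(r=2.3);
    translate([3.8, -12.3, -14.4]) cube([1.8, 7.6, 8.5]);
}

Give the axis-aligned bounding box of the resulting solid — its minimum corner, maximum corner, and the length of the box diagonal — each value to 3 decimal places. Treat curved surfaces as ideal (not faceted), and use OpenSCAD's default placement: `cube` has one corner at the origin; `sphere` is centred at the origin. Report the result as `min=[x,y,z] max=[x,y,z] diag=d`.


A = translate([3.8, -12.3, -14.4]) cube([1.8, 7.6, 8.5]) → bbox [3.8,-12.3,-14.4] .. [5.6,-4.7,-5.9]
B = sphere(r=2.3) → bbox [-2.3,-2.3,-2.3] .. [2.3,2.3,2.3]
lo = A.lo+B.lo = [3.8-2.3, -12.3-2.3, -14.4-2.3] = [1.500,-14.600,-16.700]
hi = A.hi+B.hi = [5.6+2.3, -4.7+2.3, -5.9+2.3] = [7.900,-2.400,-3.600]
diag = √(6.4²+12.2²+13.1²) = √361.41 = 19.011

min=[1.500,-14.600,-16.700] max=[7.900,-2.400,-3.600] diag=19.011


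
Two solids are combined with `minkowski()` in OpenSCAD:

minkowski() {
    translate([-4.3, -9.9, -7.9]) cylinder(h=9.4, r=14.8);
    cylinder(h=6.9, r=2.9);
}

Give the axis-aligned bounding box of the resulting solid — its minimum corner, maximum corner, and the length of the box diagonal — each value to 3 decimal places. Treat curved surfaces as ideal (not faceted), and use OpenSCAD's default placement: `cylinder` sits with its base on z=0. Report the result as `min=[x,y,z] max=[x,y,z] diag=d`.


min=[-22.000,-27.600,-7.900] max=[13.400,7.800,8.400] diag=52.650

A = translate([-4.3, -9.9, -7.9]) cylinder(h=9.4, r=14.8) → bbox [-19.1,-24.7,-7.9] .. [10.5,4.9,1.5]
B = cylinder(h=6.9, r=2.9) → bbox [-2.9,-2.9,0] .. [2.9,2.9,6.9]
lo = A.lo+B.lo = [-19.1-2.9, -24.7-2.9, -7.9+0] = [-22.000,-27.600,-7.900]
hi = A.hi+B.hi = [10.5+2.9, 4.9+2.9, 1.5+6.9] = [13.400,7.800,8.400]
diag = √(35.4²+35.4²+16.3²) = √2772.01 = 52.650


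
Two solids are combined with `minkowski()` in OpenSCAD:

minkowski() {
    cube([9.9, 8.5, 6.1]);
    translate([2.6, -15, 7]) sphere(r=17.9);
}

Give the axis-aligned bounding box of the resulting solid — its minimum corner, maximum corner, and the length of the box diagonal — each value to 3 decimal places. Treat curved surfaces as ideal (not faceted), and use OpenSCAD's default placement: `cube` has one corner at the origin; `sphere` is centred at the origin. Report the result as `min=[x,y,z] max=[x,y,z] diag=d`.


min=[-15.300,-32.900,-10.900] max=[30.400,11.400,31.000] diag=76.201

A = translate([2.6, -15, 7]) sphere(r=17.9) → bbox [-15.3,-32.9,-10.9] .. [20.5,2.9,24.9]
B = cube([9.9, 8.5, 6.1]) → bbox [0,0,0] .. [9.9,8.5,6.1]
lo = A.lo+B.lo = [-15.3+0, -32.9+0, -10.9+0] = [-15.300,-32.900,-10.900]
hi = A.hi+B.hi = [20.5+9.9, 2.9+8.5, 24.9+6.1] = [30.400,11.400,31.000]
diag = √(45.7²+44.3²+41.9²) = √5806.59 = 76.201


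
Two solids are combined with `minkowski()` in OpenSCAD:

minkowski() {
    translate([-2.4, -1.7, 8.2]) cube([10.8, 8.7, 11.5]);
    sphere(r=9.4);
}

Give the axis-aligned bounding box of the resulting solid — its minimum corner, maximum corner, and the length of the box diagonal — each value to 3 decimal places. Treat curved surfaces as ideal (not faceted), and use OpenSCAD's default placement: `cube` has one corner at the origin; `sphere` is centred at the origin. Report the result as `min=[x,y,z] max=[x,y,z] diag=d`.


A = translate([-2.4, -1.7, 8.2]) cube([10.8, 8.7, 11.5]) → bbox [-2.4,-1.7,8.2] .. [8.4,7,19.7]
B = sphere(r=9.4) → bbox [-9.4,-9.4,-9.4] .. [9.4,9.4,9.4]
lo = A.lo+B.lo = [-2.4-9.4, -1.7-9.4, 8.2-9.4] = [-11.800,-11.100,-1.200]
hi = A.hi+B.hi = [8.4+9.4, 7+9.4, 19.7+9.4] = [17.800,16.400,29.100]
diag = √(29.6²+27.5²+30.3²) = √2550.5 = 50.502

min=[-11.800,-11.100,-1.200] max=[17.800,16.400,29.100] diag=50.502


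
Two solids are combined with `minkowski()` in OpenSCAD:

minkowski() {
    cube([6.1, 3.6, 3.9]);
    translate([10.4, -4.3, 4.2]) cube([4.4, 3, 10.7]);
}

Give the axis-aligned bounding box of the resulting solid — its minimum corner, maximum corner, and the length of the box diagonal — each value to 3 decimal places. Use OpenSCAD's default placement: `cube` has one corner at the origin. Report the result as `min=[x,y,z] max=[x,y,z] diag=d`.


A = translate([10.4, -4.3, 4.2]) cube([4.4, 3, 10.7]) → bbox [10.4,-4.3,4.2] .. [14.8,-1.3,14.9]
B = cube([6.1, 3.6, 3.9]) → bbox [0,0,0] .. [6.1,3.6,3.9]
lo = A.lo+B.lo = [10.4+0, -4.3+0, 4.2+0] = [10.400,-4.300,4.200]
hi = A.hi+B.hi = [14.8+6.1, -1.3+3.6, 14.9+3.9] = [20.900,2.300,18.800]
diag = √(10.5²+6.6²+14.6²) = √366.97 = 19.156

min=[10.400,-4.300,4.200] max=[20.900,2.300,18.800] diag=19.156


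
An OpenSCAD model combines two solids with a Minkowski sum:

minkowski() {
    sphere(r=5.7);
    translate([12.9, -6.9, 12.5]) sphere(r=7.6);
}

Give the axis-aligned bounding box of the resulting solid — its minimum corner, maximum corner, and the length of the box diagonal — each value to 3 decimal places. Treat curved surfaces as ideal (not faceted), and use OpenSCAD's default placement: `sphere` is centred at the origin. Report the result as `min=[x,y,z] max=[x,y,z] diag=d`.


A = translate([12.9, -6.9, 12.5]) sphere(r=7.6) → bbox [5.3,-14.5,4.9] .. [20.5,0.7,20.1]
B = sphere(r=5.7) → bbox [-5.7,-5.7,-5.7] .. [5.7,5.7,5.7]
lo = A.lo+B.lo = [5.3-5.7, -14.5-5.7, 4.9-5.7] = [-0.400,-20.200,-0.800]
hi = A.hi+B.hi = [20.5+5.7, 0.7+5.7, 20.1+5.7] = [26.200,6.400,25.800]
diag = √(26.6²+26.6²+26.6²) = √2122.68 = 46.073

min=[-0.400,-20.200,-0.800] max=[26.200,6.400,25.800] diag=46.073


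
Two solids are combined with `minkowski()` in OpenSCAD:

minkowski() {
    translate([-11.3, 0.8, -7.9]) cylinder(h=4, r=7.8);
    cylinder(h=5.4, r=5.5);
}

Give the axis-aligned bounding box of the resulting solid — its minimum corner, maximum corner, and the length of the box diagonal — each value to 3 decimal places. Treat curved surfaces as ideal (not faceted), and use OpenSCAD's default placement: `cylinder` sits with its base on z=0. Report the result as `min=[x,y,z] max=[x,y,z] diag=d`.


min=[-24.600,-12.500,-7.900] max=[2.000,14.100,1.500] diag=38.775

A = translate([-11.3, 0.8, -7.9]) cylinder(h=4, r=7.8) → bbox [-19.1,-7,-7.9] .. [-3.5,8.6,-3.9]
B = cylinder(h=5.4, r=5.5) → bbox [-5.5,-5.5,0] .. [5.5,5.5,5.4]
lo = A.lo+B.lo = [-19.1-5.5, -7-5.5, -7.9+0] = [-24.600,-12.500,-7.900]
hi = A.hi+B.hi = [-3.5+5.5, 8.6+5.5, -3.9+5.4] = [2.000,14.100,1.500]
diag = √(26.6²+26.6²+9.4²) = √1503.48 = 38.775


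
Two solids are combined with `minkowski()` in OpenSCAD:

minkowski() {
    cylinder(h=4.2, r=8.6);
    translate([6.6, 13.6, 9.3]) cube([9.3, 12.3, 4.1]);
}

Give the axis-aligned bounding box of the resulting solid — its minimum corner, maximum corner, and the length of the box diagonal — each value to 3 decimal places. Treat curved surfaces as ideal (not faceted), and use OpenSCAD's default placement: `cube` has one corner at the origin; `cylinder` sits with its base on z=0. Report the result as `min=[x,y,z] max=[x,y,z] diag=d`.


A = translate([6.6, 13.6, 9.3]) cube([9.3, 12.3, 4.1]) → bbox [6.6,13.6,9.3] .. [15.9,25.9,13.4]
B = cylinder(h=4.2, r=8.6) → bbox [-8.6,-8.6,0] .. [8.6,8.6,4.2]
lo = A.lo+B.lo = [6.6-8.6, 13.6-8.6, 9.3+0] = [-2.000,5.000,9.300]
hi = A.hi+B.hi = [15.9+8.6, 25.9+8.6, 13.4+4.2] = [24.500,34.500,17.600]
diag = √(26.5²+29.5²+8.3²) = √1641.39 = 40.514

min=[-2.000,5.000,9.300] max=[24.500,34.500,17.600] diag=40.514


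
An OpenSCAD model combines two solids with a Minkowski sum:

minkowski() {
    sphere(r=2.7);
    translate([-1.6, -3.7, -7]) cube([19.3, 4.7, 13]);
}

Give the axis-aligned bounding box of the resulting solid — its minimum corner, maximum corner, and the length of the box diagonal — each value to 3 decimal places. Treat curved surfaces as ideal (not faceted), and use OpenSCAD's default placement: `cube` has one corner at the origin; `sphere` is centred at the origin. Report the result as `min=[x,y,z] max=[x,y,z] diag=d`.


min=[-4.300,-6.400,-9.700] max=[20.400,3.700,8.700] diag=32.414

A = translate([-1.6, -3.7, -7]) cube([19.3, 4.7, 13]) → bbox [-1.6,-3.7,-7] .. [17.7,1,6]
B = sphere(r=2.7) → bbox [-2.7,-2.7,-2.7] .. [2.7,2.7,2.7]
lo = A.lo+B.lo = [-1.6-2.7, -3.7-2.7, -7-2.7] = [-4.300,-6.400,-9.700]
hi = A.hi+B.hi = [17.7+2.7, 1+2.7, 6+2.7] = [20.400,3.700,8.700]
diag = √(24.7²+10.1²+18.4²) = √1050.66 = 32.414


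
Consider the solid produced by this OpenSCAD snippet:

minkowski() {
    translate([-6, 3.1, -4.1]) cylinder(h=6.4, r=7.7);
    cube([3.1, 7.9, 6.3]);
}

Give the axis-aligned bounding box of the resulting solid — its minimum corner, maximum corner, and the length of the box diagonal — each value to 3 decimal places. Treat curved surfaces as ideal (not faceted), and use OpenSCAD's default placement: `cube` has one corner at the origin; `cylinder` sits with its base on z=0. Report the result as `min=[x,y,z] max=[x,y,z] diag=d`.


min=[-13.700,-4.600,-4.100] max=[4.800,18.700,8.600] diag=32.349

A = translate([-6, 3.1, -4.1]) cylinder(h=6.4, r=7.7) → bbox [-13.7,-4.6,-4.1] .. [1.7,10.8,2.3]
B = cube([3.1, 7.9, 6.3]) → bbox [0,0,0] .. [3.1,7.9,6.3]
lo = A.lo+B.lo = [-13.7+0, -4.6+0, -4.1+0] = [-13.700,-4.600,-4.100]
hi = A.hi+B.hi = [1.7+3.1, 10.8+7.9, 2.3+6.3] = [4.800,18.700,8.600]
diag = √(18.5²+23.3²+12.7²) = √1046.43 = 32.349


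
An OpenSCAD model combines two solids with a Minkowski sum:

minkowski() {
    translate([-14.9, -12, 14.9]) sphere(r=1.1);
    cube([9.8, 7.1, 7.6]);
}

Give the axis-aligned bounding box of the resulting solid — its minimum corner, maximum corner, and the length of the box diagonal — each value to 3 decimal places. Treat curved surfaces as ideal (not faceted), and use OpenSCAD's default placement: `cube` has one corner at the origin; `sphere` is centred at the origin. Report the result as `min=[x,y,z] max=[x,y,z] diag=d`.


A = translate([-14.9, -12, 14.9]) sphere(r=1.1) → bbox [-16,-13.1,13.8] .. [-13.8,-10.9,16]
B = cube([9.8, 7.1, 7.6]) → bbox [0,0,0] .. [9.8,7.1,7.6]
lo = A.lo+B.lo = [-16+0, -13.1+0, 13.8+0] = [-16.000,-13.100,13.800]
hi = A.hi+B.hi = [-13.8+9.8, -10.9+7.1, 16+7.6] = [-4.000,-3.800,23.600]
diag = √(12²+9.3²+9.8²) = √326.53 = 18.070

min=[-16.000,-13.100,13.800] max=[-4.000,-3.800,23.600] diag=18.070


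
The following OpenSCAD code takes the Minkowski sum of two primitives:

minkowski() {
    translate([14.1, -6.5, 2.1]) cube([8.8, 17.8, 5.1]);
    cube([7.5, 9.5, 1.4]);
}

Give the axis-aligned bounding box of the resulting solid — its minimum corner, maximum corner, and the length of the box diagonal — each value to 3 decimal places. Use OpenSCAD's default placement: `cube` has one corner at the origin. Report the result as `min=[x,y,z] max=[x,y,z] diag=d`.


min=[14.100,-6.500,2.100] max=[30.400,20.800,8.600] diag=32.454

A = translate([14.1, -6.5, 2.1]) cube([8.8, 17.8, 5.1]) → bbox [14.1,-6.5,2.1] .. [22.9,11.3,7.2]
B = cube([7.5, 9.5, 1.4]) → bbox [0,0,0] .. [7.5,9.5,1.4]
lo = A.lo+B.lo = [14.1+0, -6.5+0, 2.1+0] = [14.100,-6.500,2.100]
hi = A.hi+B.hi = [22.9+7.5, 11.3+9.5, 7.2+1.4] = [30.400,20.800,8.600]
diag = √(16.3²+27.3²+6.5²) = √1053.23 = 32.454


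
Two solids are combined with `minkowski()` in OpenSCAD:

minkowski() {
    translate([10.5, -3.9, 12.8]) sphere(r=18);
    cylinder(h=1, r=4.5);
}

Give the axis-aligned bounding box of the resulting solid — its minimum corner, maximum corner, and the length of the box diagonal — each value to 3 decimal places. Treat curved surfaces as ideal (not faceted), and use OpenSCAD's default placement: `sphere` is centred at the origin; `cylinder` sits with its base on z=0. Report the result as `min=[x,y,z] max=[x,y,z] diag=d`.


min=[-12.000,-26.400,-5.200] max=[33.000,18.600,31.800] diag=73.614

A = translate([10.5, -3.9, 12.8]) sphere(r=18) → bbox [-7.5,-21.9,-5.2] .. [28.5,14.1,30.8]
B = cylinder(h=1, r=4.5) → bbox [-4.5,-4.5,0] .. [4.5,4.5,1]
lo = A.lo+B.lo = [-7.5-4.5, -21.9-4.5, -5.2+0] = [-12.000,-26.400,-5.200]
hi = A.hi+B.hi = [28.5+4.5, 14.1+4.5, 30.8+1] = [33.000,18.600,31.800]
diag = √(45²+45²+37²) = √5419 = 73.614


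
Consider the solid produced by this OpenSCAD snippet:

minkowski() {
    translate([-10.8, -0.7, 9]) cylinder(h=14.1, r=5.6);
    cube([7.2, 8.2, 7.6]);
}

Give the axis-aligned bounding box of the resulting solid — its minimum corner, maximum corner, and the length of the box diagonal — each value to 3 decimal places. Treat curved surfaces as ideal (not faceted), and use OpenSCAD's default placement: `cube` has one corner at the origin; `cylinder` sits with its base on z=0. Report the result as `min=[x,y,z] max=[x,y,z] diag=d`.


min=[-16.400,-6.300,9.000] max=[2.000,13.100,30.700] diag=34.436

A = translate([-10.8, -0.7, 9]) cylinder(h=14.1, r=5.6) → bbox [-16.4,-6.3,9] .. [-5.2,4.9,23.1]
B = cube([7.2, 8.2, 7.6]) → bbox [0,0,0] .. [7.2,8.2,7.6]
lo = A.lo+B.lo = [-16.4+0, -6.3+0, 9+0] = [-16.400,-6.300,9.000]
hi = A.hi+B.hi = [-5.2+7.2, 4.9+8.2, 23.1+7.6] = [2.000,13.100,30.700]
diag = √(18.4²+19.4²+21.7²) = √1185.81 = 34.436


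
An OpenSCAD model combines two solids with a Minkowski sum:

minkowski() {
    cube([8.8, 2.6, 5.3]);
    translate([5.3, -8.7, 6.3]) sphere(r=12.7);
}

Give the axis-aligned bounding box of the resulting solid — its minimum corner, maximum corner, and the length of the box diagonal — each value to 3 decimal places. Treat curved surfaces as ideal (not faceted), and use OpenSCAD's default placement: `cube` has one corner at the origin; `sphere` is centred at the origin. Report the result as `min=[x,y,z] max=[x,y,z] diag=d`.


min=[-7.400,-21.400,-6.400] max=[26.800,6.600,24.300] diag=53.816

A = translate([5.3, -8.7, 6.3]) sphere(r=12.7) → bbox [-7.4,-21.4,-6.4] .. [18,4,19]
B = cube([8.8, 2.6, 5.3]) → bbox [0,0,0] .. [8.8,2.6,5.3]
lo = A.lo+B.lo = [-7.4+0, -21.4+0, -6.4+0] = [-7.400,-21.400,-6.400]
hi = A.hi+B.hi = [18+8.8, 4+2.6, 19+5.3] = [26.800,6.600,24.300]
diag = √(34.2²+28²+30.7²) = √2896.13 = 53.816


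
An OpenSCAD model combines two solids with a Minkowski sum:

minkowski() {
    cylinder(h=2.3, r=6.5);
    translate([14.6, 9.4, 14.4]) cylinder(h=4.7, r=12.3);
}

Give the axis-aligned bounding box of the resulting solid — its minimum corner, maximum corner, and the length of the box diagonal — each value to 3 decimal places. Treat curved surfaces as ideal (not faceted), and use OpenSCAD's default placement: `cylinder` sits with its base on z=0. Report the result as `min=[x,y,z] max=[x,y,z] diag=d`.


min=[-4.200,-9.400,14.400] max=[33.400,28.200,21.400] diag=53.633

A = translate([14.6, 9.4, 14.4]) cylinder(h=4.7, r=12.3) → bbox [2.3,-2.9,14.4] .. [26.9,21.7,19.1]
B = cylinder(h=2.3, r=6.5) → bbox [-6.5,-6.5,0] .. [6.5,6.5,2.3]
lo = A.lo+B.lo = [2.3-6.5, -2.9-6.5, 14.4+0] = [-4.200,-9.400,14.400]
hi = A.hi+B.hi = [26.9+6.5, 21.7+6.5, 19.1+2.3] = [33.400,28.200,21.400]
diag = √(37.6²+37.6²+7²) = √2876.52 = 53.633


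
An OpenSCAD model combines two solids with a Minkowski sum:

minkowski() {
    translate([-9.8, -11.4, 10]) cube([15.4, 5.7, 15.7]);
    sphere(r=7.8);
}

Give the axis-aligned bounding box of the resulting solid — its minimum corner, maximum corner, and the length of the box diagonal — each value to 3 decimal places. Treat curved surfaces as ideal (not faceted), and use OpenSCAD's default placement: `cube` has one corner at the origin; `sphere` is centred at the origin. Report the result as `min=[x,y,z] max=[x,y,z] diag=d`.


A = translate([-9.8, -11.4, 10]) cube([15.4, 5.7, 15.7]) → bbox [-9.8,-11.4,10] .. [5.6,-5.7,25.7]
B = sphere(r=7.8) → bbox [-7.8,-7.8,-7.8] .. [7.8,7.8,7.8]
lo = A.lo+B.lo = [-9.8-7.8, -11.4-7.8, 10-7.8] = [-17.600,-19.200,2.200]
hi = A.hi+B.hi = [5.6+7.8, -5.7+7.8, 25.7+7.8] = [13.400,2.100,33.500]
diag = √(31²+21.3²+31.3²) = √2394.38 = 48.932

min=[-17.600,-19.200,2.200] max=[13.400,2.100,33.500] diag=48.932


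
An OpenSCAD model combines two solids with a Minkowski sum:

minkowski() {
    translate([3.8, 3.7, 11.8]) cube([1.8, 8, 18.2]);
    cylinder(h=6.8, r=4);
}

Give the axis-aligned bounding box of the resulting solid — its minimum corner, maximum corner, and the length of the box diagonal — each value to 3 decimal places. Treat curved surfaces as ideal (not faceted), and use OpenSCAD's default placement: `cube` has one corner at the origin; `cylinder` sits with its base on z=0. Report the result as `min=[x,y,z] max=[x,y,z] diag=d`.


A = translate([3.8, 3.7, 11.8]) cube([1.8, 8, 18.2]) → bbox [3.8,3.7,11.8] .. [5.6,11.7,30]
B = cylinder(h=6.8, r=4) → bbox [-4,-4,0] .. [4,4,6.8]
lo = A.lo+B.lo = [3.8-4, 3.7-4, 11.8+0] = [-0.200,-0.300,11.800]
hi = A.hi+B.hi = [5.6+4, 11.7+4, 30+6.8] = [9.600,15.700,36.800]
diag = √(9.8²+16²+25²) = √977.04 = 31.258

min=[-0.200,-0.300,11.800] max=[9.600,15.700,36.800] diag=31.258


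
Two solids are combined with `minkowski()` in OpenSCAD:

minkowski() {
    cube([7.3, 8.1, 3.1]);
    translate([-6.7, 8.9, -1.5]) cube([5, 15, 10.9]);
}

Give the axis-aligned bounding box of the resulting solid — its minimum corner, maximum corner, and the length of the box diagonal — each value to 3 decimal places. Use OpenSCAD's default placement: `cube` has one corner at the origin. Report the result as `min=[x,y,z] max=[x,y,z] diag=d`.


A = translate([-6.7, 8.9, -1.5]) cube([5, 15, 10.9]) → bbox [-6.7,8.9,-1.5] .. [-1.7,23.9,9.4]
B = cube([7.3, 8.1, 3.1]) → bbox [0,0,0] .. [7.3,8.1,3.1]
lo = A.lo+B.lo = [-6.7+0, 8.9+0, -1.5+0] = [-6.700,8.900,-1.500]
hi = A.hi+B.hi = [-1.7+7.3, 23.9+8.1, 9.4+3.1] = [5.600,32.000,12.500]
diag = √(12.3²+23.1²+14²) = √880.9 = 29.680

min=[-6.700,8.900,-1.500] max=[5.600,32.000,12.500] diag=29.680
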